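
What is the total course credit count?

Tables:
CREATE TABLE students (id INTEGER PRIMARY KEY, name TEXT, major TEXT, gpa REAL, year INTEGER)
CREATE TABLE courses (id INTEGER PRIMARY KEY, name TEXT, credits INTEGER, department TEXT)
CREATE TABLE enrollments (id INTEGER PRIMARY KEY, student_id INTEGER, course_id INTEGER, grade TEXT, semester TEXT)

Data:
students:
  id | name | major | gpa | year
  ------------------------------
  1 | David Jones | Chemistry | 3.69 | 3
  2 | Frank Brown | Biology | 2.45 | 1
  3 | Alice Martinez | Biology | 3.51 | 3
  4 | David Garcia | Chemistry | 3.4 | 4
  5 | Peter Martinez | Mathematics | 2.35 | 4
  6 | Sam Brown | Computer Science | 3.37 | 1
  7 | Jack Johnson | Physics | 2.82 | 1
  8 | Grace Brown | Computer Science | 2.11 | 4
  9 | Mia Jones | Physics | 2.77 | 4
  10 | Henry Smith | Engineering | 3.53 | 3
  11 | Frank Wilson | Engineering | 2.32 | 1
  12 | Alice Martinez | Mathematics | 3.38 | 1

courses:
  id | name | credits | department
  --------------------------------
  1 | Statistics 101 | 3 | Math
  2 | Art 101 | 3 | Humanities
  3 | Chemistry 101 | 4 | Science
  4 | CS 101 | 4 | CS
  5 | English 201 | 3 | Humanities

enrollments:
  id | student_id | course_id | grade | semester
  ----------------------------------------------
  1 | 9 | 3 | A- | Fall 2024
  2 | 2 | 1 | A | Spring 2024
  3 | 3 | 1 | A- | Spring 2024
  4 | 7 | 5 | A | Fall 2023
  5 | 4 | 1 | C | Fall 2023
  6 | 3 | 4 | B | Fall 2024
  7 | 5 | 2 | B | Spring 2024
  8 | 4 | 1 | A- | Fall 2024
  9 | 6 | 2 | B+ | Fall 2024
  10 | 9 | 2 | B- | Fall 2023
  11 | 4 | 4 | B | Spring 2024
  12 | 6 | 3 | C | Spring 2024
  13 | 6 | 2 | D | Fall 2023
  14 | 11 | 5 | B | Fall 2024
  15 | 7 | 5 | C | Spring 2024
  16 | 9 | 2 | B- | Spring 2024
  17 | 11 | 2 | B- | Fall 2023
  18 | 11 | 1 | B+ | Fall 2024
SELECT SUM(credits) FROM courses

Execution result:
17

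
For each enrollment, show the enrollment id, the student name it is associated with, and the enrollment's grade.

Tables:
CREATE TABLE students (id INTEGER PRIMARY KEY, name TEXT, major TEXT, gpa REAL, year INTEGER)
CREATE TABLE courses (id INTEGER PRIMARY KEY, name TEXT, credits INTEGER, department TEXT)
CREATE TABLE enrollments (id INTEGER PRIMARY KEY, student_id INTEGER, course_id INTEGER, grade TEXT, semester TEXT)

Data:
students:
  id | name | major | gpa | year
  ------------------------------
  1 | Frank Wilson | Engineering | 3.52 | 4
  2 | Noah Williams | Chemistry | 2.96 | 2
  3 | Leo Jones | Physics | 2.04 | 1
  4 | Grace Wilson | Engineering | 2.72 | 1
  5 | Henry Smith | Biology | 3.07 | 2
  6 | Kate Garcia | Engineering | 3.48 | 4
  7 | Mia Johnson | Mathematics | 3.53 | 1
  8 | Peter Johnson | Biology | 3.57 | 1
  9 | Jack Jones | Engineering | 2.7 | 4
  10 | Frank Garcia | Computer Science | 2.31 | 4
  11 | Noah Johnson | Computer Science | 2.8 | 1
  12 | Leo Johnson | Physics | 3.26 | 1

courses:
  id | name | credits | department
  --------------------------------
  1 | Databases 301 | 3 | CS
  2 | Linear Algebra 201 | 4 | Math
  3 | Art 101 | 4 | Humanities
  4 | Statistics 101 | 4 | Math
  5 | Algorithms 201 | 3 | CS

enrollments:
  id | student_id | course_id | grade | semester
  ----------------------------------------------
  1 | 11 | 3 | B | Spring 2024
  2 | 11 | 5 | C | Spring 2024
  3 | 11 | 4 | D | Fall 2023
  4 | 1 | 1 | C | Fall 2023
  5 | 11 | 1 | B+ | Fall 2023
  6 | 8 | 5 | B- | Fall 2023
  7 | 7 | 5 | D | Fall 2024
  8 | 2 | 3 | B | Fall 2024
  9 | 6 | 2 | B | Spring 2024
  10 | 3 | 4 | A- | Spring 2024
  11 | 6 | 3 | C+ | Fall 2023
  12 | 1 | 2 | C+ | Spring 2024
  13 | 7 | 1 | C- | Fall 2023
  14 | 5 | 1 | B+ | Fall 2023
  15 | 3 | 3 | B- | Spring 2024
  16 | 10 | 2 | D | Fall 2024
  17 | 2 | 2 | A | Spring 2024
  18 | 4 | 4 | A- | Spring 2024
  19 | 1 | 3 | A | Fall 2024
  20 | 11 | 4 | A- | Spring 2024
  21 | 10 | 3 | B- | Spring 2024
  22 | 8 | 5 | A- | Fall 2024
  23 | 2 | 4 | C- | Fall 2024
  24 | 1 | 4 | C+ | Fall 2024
SELECT c.id, p.name AS student, c.grade FROM enrollments c JOIN students p ON c.student_id = p.id

Execution result:
id | student | grade
1 | Noah Johnson | B
2 | Noah Johnson | C
3 | Noah Johnson | D
4 | Frank Wilson | C
5 | Noah Johnson | B+
6 | Peter Johnson | B-
7 | Mia Johnson | D
8 | Noah Williams | B
9 | Kate Garcia | B
10 | Leo Jones | A-
11 | Kate Garcia | C+
12 | Frank Wilson | C+
13 | Mia Johnson | C-
14 | Henry Smith | B+
15 | Leo Jones | B-
16 | Frank Garcia | D
17 | Noah Williams | A
18 | Grace Wilson | A-
19 | Frank Wilson | A
20 | Noah Johnson | A-
21 | Frank Garcia | B-
22 | Peter Johnson | A-
23 | Noah Williams | C-
24 | Frank Wilson | C+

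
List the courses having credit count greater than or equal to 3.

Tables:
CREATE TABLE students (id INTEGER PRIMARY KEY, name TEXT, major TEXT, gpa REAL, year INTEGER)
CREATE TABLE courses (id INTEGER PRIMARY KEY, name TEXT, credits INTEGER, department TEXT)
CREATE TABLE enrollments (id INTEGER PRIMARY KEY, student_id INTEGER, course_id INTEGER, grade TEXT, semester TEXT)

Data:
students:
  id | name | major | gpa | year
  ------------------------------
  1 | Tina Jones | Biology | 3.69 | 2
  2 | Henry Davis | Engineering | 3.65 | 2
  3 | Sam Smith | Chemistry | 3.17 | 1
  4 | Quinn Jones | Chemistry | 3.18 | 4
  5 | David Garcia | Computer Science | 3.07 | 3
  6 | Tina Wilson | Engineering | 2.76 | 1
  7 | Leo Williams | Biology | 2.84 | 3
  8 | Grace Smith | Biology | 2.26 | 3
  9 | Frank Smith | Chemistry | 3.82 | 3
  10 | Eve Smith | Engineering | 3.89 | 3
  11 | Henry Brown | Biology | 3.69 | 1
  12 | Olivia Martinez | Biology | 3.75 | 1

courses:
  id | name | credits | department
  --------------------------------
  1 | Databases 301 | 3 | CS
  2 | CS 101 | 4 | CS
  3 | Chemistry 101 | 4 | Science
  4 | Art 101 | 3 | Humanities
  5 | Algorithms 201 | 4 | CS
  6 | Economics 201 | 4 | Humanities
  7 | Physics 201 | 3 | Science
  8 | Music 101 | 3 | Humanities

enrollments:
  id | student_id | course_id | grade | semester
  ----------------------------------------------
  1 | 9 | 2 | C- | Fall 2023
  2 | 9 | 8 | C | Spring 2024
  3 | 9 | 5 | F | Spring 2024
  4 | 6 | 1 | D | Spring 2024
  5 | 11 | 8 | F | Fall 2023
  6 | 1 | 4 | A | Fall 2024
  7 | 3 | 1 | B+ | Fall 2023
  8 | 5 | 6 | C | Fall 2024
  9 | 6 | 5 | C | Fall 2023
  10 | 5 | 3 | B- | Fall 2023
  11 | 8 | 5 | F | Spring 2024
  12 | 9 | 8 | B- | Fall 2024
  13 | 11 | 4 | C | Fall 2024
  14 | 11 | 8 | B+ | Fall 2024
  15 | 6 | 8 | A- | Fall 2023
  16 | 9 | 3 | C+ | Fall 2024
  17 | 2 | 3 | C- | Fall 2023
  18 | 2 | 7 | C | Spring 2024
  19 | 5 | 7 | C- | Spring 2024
SELECT name, credits FROM courses WHERE credits >= 3

Execution result:
name | credits
Databases 301 | 3
CS 101 | 4
Chemistry 101 | 4
Art 101 | 3
Algorithms 201 | 4
Economics 201 | 4
Physics 201 | 3
Music 101 | 3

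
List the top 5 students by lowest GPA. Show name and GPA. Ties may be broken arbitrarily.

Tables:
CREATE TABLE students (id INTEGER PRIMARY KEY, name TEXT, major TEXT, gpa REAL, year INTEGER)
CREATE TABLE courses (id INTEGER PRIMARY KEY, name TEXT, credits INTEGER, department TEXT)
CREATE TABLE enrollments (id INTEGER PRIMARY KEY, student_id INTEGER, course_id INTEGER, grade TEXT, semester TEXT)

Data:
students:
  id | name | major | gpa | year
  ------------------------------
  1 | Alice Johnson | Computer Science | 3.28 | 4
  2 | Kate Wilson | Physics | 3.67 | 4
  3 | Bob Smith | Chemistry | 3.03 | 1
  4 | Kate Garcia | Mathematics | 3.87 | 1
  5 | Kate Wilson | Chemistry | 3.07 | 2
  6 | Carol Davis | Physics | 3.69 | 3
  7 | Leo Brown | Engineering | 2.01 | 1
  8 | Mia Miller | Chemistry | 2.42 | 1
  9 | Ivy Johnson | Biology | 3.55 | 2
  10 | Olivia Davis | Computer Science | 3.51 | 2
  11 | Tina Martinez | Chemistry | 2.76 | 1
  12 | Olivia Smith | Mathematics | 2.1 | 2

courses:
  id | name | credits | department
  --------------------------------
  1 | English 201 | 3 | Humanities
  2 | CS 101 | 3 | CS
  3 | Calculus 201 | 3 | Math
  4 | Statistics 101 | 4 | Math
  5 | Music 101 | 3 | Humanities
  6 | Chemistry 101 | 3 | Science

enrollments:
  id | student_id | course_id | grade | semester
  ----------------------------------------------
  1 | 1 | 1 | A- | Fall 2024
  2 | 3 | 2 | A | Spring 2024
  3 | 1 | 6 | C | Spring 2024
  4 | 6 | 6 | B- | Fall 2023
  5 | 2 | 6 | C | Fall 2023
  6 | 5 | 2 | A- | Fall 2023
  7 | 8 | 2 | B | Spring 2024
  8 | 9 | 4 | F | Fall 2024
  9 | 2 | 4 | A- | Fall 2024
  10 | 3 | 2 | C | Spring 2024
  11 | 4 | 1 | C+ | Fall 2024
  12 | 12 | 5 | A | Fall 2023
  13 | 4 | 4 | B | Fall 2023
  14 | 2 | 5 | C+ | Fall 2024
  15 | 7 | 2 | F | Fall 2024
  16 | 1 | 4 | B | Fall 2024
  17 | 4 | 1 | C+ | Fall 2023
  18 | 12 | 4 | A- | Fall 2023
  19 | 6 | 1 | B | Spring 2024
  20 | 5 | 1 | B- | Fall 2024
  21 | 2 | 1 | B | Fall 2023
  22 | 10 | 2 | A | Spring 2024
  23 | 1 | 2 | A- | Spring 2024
SELECT name, gpa FROM students ORDER BY gpa ASC LIMIT 5

Execution result:
name | gpa
Leo Brown | 2.01
Olivia Smith | 2.10
Mia Miller | 2.42
Tina Martinez | 2.76
Bob Smith | 3.03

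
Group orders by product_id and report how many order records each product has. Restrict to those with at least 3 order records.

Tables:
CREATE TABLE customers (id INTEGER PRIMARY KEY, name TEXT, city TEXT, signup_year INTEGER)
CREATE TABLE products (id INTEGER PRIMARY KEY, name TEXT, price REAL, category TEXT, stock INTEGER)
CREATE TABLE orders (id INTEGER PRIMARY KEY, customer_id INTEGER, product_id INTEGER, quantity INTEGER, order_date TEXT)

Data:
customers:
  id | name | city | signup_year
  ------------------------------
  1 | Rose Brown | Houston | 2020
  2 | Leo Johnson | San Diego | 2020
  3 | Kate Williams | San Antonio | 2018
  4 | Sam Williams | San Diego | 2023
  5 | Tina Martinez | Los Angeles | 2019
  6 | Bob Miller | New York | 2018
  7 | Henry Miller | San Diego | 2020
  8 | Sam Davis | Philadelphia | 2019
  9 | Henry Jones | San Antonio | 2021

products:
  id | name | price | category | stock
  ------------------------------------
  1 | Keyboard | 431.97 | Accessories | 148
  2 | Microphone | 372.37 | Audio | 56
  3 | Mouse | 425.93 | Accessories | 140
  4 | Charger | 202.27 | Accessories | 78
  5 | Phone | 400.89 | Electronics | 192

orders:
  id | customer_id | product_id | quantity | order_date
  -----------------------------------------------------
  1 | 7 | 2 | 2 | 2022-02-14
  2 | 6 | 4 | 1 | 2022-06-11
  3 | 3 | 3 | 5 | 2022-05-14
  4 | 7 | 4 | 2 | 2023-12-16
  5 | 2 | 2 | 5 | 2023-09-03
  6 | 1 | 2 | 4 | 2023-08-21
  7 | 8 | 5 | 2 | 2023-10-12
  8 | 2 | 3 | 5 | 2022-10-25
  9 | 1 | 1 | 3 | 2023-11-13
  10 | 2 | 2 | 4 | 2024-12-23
SELECT product_id, COUNT(*) AS order_count FROM orders GROUP BY product_id HAVING COUNT(*) >= 3

Execution result:
product_id | order_count
2 | 4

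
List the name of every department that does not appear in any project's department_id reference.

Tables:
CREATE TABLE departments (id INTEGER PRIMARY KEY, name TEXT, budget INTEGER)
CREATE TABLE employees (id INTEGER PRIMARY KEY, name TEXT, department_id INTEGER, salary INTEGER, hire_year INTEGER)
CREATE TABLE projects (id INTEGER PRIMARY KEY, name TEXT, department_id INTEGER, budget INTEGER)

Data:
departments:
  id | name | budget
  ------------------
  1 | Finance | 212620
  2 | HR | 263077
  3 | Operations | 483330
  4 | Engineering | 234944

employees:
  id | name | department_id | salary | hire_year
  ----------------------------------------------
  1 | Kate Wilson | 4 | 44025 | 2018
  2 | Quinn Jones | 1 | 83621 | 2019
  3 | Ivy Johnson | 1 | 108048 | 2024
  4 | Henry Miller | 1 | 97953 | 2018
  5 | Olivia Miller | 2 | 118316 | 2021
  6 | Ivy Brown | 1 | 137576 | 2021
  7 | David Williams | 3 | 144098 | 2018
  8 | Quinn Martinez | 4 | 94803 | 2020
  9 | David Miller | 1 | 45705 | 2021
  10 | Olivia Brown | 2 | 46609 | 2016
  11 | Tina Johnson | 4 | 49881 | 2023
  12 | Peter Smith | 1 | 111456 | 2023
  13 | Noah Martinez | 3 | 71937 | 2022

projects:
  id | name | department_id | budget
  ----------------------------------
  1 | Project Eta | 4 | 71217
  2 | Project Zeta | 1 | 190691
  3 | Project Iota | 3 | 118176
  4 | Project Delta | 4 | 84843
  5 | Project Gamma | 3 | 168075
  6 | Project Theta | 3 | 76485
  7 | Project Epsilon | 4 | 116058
SELECT p.name FROM departments p LEFT JOIN projects c ON c.department_id = p.id WHERE c.id IS NULL

Execution result:
HR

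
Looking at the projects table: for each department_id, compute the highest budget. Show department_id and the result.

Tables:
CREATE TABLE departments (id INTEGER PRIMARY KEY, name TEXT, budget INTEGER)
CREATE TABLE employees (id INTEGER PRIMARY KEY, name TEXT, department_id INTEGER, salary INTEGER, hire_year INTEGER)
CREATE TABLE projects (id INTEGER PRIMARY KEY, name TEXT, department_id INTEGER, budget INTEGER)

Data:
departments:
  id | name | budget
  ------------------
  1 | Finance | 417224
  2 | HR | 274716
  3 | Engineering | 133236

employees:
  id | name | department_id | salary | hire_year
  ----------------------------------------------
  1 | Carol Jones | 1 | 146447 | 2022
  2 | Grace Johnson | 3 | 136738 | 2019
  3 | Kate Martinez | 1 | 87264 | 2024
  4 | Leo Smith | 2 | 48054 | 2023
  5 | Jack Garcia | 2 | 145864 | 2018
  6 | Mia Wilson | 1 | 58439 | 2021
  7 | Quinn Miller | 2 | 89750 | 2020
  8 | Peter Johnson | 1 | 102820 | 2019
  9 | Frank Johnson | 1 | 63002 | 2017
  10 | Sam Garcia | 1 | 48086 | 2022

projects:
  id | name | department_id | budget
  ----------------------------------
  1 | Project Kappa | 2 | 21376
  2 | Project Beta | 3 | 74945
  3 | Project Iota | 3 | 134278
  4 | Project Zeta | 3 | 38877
SELECT department_id, MAX(budget) AS max_budget FROM projects GROUP BY department_id

Execution result:
department_id | max_budget
2 | 21376
3 | 134278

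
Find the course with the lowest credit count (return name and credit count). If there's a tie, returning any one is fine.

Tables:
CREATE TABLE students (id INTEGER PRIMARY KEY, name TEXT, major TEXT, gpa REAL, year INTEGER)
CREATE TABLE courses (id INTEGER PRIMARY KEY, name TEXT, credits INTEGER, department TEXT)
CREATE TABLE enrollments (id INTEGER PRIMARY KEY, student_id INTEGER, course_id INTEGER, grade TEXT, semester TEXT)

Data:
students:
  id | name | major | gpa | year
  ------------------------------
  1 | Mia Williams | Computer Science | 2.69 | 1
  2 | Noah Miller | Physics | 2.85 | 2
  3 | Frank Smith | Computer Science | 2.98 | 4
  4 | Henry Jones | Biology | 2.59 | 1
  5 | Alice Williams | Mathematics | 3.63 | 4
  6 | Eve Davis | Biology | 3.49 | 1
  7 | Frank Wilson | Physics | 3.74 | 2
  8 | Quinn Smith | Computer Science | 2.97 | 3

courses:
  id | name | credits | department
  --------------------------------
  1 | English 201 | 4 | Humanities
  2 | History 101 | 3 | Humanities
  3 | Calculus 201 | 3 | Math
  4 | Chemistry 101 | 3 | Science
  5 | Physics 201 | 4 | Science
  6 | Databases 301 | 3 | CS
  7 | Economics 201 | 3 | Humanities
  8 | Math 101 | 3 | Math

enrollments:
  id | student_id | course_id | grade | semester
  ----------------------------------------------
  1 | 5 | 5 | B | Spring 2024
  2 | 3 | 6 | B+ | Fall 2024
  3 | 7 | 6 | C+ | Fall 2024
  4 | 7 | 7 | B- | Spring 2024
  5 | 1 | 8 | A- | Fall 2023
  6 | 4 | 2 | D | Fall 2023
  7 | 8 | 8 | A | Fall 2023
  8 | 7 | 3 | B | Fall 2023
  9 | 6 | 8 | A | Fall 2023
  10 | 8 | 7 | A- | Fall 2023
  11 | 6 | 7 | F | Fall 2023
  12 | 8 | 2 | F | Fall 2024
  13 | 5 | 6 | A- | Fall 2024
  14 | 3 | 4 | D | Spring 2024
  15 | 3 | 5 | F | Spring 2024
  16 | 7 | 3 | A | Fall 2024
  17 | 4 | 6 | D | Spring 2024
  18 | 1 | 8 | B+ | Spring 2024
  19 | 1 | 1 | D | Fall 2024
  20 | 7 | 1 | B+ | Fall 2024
SELECT name, credits FROM courses ORDER BY credits ASC LIMIT 1

Execution result:
name | credits
History 101 | 3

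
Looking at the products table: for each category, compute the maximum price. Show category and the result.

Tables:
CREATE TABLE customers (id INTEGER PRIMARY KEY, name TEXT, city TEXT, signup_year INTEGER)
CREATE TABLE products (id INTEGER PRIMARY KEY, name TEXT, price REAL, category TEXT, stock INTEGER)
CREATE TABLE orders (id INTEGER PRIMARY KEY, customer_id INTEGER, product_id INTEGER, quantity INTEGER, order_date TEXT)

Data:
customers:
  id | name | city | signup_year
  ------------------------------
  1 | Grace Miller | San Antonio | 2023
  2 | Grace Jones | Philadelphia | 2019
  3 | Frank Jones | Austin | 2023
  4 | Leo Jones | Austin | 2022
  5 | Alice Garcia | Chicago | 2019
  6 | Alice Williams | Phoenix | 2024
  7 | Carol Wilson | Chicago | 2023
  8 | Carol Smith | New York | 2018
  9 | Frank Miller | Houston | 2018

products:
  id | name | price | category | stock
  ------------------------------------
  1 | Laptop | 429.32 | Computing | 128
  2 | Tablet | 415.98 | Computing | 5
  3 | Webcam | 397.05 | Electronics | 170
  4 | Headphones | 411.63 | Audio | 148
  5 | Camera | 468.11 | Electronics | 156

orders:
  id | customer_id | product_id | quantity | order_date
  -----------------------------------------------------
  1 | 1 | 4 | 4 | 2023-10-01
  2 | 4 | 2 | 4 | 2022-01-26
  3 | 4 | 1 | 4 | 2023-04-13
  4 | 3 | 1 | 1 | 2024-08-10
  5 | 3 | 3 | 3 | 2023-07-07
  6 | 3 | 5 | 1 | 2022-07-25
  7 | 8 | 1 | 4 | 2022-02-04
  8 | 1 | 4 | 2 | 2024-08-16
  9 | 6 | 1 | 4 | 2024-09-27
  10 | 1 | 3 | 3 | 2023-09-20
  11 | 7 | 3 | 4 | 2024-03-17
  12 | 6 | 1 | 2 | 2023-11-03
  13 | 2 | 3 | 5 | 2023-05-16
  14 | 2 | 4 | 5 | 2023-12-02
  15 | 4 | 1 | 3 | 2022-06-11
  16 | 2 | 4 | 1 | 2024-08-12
SELECT category, MAX(price) AS max_price FROM products GROUP BY category

Execution result:
category | max_price
Audio | 411.63
Computing | 429.32
Electronics | 468.11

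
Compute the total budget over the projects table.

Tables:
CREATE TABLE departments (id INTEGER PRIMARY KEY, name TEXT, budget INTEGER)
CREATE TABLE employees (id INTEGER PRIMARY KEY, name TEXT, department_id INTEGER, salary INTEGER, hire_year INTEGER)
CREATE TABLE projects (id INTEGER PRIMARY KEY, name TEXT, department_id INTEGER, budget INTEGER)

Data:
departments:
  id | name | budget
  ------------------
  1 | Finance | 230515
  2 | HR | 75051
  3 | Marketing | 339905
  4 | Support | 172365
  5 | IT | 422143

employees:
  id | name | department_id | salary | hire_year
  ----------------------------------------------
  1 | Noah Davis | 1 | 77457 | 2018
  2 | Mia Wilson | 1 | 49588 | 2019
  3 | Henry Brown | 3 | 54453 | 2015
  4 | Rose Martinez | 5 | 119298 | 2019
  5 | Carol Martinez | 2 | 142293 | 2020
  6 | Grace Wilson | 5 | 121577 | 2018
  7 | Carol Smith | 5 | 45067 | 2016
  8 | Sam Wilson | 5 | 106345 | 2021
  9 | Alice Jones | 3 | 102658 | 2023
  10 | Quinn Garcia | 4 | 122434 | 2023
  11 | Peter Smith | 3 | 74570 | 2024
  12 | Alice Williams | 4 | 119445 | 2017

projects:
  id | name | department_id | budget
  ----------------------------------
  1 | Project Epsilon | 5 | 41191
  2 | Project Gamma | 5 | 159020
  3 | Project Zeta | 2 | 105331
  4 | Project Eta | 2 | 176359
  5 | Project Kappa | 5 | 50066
SELECT SUM(budget) FROM projects

Execution result:
531967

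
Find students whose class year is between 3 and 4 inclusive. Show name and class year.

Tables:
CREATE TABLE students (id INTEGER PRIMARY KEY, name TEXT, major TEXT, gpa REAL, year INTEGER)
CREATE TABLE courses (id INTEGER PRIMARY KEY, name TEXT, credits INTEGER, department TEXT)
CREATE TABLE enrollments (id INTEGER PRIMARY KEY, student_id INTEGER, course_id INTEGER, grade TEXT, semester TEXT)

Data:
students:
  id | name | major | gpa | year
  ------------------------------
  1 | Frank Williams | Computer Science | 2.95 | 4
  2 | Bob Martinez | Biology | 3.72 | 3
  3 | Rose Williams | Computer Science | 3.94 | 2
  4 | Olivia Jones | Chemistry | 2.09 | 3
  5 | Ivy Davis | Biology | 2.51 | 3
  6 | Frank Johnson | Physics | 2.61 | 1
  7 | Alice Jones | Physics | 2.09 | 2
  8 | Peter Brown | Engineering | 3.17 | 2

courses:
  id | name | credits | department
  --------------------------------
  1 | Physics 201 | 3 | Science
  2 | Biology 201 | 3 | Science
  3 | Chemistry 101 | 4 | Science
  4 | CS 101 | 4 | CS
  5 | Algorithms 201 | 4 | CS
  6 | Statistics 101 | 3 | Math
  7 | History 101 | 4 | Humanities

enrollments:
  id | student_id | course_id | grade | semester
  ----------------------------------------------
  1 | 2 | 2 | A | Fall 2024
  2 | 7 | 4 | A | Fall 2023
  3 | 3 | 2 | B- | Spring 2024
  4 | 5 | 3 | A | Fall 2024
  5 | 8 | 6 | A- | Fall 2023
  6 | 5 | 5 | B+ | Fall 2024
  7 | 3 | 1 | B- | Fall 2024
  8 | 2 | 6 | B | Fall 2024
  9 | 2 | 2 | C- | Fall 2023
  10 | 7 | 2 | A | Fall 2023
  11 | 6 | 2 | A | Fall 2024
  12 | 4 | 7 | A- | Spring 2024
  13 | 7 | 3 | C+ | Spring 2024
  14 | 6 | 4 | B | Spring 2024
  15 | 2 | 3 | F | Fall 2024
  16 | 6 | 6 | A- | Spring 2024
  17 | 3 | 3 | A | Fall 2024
SELECT name, year FROM students WHERE year BETWEEN 3 AND 4

Execution result:
name | year
Frank Williams | 4
Bob Martinez | 3
Olivia Jones | 3
Ivy Davis | 3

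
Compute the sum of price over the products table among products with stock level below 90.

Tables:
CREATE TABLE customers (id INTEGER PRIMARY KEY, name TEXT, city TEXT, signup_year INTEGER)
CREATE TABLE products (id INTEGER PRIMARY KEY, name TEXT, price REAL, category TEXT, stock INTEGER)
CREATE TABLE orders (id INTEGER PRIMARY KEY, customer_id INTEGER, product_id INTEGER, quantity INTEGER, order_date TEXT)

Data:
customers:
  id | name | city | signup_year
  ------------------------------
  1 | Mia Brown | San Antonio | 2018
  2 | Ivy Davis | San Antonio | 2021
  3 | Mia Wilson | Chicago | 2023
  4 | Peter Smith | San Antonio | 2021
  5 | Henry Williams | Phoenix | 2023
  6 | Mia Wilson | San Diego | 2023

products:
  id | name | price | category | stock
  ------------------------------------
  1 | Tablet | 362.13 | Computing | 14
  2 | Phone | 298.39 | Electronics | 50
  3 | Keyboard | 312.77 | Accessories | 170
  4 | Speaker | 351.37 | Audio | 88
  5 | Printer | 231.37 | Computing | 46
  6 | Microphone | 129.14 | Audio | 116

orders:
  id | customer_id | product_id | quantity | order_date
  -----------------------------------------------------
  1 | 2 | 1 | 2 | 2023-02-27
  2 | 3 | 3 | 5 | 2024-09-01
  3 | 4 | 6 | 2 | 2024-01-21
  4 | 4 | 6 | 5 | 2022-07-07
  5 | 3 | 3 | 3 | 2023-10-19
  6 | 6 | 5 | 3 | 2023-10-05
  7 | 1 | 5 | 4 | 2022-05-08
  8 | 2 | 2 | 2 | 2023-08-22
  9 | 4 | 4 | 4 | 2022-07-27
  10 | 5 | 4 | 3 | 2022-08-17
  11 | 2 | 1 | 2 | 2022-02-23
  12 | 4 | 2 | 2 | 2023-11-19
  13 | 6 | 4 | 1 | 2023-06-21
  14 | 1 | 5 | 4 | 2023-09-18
SELECT SUM(price) FROM products WHERE stock < 90

Execution result:
1243.26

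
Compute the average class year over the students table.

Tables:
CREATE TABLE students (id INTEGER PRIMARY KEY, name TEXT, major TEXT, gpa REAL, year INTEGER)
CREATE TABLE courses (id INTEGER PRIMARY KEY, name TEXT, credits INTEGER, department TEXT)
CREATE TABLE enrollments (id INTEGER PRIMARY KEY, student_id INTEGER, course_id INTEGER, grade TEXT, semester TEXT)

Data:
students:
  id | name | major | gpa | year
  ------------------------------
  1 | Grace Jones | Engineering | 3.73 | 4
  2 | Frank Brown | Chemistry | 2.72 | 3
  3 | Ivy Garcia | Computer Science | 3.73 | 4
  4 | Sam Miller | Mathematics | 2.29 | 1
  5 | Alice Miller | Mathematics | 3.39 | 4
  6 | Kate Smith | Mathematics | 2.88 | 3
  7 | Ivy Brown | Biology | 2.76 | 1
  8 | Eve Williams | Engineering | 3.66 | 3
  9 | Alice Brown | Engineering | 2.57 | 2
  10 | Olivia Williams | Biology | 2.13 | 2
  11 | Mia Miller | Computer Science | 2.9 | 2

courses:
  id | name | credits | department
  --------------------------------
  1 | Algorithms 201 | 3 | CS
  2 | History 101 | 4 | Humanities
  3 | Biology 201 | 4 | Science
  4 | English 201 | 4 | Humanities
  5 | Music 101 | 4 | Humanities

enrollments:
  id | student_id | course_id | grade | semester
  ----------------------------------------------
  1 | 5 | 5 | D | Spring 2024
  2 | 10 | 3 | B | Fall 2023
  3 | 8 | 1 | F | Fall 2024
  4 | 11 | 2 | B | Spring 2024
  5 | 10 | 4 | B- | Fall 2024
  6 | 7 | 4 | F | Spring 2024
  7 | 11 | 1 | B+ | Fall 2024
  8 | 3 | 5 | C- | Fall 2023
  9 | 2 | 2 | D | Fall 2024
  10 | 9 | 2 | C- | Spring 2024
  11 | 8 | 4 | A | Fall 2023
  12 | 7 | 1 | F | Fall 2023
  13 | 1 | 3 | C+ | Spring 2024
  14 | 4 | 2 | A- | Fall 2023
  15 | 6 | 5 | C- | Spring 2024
SELECT AVG(year) FROM students

Execution result:
2.64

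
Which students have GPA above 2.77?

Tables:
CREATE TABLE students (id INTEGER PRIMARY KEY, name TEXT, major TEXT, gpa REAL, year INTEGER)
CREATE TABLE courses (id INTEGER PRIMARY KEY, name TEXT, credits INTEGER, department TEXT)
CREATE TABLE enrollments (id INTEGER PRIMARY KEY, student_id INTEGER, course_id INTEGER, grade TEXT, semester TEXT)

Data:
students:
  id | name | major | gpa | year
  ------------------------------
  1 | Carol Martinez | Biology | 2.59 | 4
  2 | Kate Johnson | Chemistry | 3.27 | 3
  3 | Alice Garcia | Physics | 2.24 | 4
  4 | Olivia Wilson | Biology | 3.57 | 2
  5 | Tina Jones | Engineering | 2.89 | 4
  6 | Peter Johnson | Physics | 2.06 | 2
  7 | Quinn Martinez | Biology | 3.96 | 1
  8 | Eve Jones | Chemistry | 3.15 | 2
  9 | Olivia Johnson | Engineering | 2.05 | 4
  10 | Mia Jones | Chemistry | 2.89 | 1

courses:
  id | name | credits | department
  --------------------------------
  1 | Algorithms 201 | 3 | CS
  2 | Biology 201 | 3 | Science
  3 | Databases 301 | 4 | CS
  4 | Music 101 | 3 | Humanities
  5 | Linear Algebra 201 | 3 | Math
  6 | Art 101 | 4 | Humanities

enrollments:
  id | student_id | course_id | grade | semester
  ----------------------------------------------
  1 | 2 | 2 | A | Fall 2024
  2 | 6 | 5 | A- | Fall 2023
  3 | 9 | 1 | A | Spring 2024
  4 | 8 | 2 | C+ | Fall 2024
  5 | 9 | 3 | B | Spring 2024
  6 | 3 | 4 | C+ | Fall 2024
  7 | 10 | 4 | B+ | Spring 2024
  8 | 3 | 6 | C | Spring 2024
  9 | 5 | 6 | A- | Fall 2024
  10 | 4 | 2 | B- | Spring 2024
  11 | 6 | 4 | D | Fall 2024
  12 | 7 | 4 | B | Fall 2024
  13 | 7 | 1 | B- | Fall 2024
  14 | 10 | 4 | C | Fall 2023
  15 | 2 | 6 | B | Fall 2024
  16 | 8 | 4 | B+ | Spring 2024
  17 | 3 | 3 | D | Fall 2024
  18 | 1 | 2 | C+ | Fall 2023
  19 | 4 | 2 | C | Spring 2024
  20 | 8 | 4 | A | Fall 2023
SELECT name, gpa FROM students WHERE gpa > 2.77

Execution result:
name | gpa
Kate Johnson | 3.27
Olivia Wilson | 3.57
Tina Jones | 2.89
Quinn Martinez | 3.96
Eve Jones | 3.15
Mia Jones | 2.89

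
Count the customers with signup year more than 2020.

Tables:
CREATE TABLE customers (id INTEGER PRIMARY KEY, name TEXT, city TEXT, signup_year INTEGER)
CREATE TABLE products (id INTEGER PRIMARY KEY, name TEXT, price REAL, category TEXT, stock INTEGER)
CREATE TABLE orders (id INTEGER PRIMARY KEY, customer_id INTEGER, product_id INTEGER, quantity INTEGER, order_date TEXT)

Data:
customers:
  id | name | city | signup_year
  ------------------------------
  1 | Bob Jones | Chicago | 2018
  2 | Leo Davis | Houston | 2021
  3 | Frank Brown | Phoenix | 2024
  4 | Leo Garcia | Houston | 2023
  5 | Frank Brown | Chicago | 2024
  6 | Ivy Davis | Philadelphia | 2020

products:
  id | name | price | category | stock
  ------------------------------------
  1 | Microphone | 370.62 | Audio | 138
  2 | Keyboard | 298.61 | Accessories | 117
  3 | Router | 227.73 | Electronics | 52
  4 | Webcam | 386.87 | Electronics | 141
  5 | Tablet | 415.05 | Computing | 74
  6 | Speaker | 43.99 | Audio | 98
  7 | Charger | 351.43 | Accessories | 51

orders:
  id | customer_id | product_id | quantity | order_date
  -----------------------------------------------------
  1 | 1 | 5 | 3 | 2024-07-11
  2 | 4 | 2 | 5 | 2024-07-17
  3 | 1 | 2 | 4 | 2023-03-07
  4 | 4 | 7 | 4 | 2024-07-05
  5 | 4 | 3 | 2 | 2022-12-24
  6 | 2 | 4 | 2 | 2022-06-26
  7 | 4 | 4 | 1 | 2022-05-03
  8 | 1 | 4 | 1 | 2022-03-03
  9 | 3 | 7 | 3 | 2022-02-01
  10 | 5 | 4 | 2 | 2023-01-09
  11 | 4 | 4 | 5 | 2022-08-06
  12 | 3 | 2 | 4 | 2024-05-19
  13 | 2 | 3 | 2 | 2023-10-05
SELECT COUNT(*) FROM customers WHERE signup_year > 2020

Execution result:
4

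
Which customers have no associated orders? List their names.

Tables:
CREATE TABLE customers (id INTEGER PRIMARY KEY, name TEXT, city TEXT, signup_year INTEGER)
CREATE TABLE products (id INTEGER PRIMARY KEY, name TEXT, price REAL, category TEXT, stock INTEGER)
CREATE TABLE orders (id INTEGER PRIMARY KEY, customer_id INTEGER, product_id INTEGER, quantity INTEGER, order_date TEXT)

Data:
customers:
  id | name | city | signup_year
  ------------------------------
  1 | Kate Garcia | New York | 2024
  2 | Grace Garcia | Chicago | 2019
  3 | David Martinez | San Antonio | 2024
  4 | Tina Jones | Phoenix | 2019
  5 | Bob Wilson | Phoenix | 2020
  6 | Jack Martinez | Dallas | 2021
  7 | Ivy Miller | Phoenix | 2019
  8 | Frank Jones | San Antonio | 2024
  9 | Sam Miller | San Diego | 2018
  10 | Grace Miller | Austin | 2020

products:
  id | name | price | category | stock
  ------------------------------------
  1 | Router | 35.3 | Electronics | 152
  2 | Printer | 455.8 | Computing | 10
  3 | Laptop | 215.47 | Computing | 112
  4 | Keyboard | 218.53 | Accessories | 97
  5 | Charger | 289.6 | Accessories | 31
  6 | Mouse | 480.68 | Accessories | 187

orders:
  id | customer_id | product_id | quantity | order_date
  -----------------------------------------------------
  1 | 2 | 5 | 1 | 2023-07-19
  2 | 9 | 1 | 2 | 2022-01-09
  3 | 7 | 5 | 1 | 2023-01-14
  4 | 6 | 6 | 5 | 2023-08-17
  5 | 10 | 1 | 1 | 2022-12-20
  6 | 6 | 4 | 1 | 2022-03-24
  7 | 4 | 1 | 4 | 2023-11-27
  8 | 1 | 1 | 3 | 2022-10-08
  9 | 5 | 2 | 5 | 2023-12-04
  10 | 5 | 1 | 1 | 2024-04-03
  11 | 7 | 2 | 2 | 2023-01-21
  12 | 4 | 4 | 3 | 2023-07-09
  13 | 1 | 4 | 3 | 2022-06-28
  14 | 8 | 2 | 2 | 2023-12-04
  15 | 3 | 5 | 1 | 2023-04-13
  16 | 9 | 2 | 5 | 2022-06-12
SELECT p.name FROM customers p LEFT JOIN orders c ON c.customer_id = p.id WHERE c.id IS NULL

Execution result:
(no rows)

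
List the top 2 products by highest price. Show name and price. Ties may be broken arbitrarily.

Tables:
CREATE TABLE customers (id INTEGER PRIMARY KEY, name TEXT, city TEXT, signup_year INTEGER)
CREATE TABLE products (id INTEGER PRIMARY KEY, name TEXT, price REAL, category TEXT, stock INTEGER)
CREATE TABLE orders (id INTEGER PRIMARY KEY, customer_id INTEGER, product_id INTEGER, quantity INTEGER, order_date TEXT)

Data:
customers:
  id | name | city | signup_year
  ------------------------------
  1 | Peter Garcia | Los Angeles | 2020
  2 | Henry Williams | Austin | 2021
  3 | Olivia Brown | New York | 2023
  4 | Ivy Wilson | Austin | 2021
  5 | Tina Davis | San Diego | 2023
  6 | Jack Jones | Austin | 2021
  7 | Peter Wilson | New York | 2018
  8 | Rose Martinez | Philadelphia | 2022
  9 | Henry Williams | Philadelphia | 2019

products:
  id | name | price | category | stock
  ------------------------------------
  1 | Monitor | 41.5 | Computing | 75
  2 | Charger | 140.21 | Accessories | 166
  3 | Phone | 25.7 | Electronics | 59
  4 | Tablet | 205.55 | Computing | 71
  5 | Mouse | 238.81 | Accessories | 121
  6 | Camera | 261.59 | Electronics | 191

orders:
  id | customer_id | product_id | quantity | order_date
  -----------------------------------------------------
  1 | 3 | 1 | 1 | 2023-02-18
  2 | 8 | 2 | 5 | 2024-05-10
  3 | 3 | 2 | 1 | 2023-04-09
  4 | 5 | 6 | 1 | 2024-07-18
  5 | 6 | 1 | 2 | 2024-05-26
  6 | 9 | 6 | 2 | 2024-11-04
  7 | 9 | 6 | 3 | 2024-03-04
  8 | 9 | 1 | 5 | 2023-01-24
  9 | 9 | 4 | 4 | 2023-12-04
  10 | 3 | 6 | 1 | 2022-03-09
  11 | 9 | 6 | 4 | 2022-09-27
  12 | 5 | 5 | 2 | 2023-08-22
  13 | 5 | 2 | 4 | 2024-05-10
SELECT name, price FROM products ORDER BY price DESC LIMIT 2

Execution result:
name | price
Camera | 261.59
Mouse | 238.81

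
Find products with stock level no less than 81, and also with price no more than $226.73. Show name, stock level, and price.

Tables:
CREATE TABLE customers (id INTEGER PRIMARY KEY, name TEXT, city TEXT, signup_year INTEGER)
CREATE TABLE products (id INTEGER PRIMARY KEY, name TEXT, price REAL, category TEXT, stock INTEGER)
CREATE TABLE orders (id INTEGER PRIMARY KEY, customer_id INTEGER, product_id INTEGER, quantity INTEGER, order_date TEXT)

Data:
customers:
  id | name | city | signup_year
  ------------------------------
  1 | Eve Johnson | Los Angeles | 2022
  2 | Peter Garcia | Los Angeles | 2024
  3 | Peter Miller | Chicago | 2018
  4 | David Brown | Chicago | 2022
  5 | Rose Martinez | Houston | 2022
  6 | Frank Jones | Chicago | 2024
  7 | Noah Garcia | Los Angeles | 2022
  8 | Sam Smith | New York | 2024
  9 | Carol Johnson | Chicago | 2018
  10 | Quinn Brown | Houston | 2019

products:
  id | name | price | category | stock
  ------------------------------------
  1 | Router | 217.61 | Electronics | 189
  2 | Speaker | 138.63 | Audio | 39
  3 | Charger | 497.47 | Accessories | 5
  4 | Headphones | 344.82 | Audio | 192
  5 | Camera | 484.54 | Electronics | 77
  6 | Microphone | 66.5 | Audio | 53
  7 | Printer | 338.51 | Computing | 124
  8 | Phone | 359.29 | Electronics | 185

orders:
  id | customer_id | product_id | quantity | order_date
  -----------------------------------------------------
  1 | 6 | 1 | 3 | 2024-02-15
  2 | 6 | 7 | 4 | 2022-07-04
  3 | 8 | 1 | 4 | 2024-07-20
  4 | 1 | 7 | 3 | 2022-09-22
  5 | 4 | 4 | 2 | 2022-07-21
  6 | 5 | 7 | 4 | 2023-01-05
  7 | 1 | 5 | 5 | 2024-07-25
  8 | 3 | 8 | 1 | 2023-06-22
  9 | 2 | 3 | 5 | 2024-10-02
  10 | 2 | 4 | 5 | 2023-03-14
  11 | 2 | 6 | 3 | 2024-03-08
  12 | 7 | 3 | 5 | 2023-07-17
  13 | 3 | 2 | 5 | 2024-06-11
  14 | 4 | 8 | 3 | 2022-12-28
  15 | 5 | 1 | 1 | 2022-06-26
SELECT name, stock, price FROM products WHERE stock >= 81 AND price <= 226.73

Execution result:
name | stock | price
Router | 189 | 217.61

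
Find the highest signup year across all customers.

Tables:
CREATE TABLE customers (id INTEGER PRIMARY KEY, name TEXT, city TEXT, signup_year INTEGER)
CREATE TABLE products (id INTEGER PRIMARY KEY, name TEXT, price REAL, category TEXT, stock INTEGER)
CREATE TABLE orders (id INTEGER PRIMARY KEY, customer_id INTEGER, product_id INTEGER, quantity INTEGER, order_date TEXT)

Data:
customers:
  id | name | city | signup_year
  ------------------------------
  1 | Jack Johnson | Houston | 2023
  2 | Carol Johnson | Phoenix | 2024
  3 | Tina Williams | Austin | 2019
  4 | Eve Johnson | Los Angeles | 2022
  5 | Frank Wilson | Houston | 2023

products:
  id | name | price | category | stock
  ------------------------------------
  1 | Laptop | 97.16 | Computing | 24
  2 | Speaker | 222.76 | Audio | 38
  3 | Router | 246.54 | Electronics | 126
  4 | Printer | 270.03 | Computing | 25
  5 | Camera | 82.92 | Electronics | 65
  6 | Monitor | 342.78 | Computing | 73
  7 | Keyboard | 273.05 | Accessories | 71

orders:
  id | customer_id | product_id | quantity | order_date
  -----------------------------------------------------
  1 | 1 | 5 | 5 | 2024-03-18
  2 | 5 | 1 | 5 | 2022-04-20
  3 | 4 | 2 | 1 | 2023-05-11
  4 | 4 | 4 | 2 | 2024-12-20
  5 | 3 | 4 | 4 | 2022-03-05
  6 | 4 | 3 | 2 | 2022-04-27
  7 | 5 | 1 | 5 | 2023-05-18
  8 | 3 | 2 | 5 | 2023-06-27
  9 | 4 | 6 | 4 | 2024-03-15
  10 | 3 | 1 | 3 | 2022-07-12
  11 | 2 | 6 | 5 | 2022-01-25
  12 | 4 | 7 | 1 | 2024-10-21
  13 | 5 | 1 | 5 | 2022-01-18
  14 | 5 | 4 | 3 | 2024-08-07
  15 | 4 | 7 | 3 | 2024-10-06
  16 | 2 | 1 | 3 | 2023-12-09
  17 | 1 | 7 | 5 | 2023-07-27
SELECT MAX(signup_year) FROM customers

Execution result:
2024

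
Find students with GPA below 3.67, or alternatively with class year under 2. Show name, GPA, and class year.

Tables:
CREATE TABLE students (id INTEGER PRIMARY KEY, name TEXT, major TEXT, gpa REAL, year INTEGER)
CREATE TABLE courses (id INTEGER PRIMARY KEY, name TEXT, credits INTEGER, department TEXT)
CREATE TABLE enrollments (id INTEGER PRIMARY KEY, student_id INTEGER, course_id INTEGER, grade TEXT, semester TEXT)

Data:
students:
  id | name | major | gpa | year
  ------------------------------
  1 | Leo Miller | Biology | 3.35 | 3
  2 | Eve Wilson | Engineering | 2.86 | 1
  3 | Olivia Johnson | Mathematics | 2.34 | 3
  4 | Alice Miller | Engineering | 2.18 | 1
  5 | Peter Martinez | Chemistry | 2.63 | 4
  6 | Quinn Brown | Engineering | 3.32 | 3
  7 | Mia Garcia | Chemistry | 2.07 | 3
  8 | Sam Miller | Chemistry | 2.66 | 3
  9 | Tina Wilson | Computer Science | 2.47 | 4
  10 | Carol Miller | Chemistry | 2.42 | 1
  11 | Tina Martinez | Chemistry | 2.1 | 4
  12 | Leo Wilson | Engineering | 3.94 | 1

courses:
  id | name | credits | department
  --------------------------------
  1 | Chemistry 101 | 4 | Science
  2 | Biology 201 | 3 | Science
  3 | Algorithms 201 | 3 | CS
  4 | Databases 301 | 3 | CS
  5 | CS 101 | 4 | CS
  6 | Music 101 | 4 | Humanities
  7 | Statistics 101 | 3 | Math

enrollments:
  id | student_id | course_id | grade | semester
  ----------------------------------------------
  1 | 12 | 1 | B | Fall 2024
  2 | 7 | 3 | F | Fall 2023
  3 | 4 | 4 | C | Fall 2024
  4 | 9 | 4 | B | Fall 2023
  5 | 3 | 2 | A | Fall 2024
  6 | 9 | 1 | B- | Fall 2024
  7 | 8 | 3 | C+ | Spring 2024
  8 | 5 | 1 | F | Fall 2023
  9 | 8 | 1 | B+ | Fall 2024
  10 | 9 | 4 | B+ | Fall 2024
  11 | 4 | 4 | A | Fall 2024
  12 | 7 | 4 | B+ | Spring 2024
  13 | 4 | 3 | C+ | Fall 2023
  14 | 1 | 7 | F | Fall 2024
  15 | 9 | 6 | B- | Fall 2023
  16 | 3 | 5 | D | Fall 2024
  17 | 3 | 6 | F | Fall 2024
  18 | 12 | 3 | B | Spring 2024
SELECT name, gpa, year FROM students WHERE gpa < 3.67 OR year < 2

Execution result:
name | gpa | year
Leo Miller | 3.35 | 3
Eve Wilson | 2.86 | 1
Olivia Johnson | 2.34 | 3
Alice Miller | 2.18 | 1
Peter Martinez | 2.63 | 4
Quinn Brown | 3.32 | 3
Mia Garcia | 2.07 | 3
Sam Miller | 2.66 | 3
Tina Wilson | 2.47 | 4
Carol Miller | 2.42 | 1
Tina Martinez | 2.10 | 4
Leo Wilson | 3.94 | 1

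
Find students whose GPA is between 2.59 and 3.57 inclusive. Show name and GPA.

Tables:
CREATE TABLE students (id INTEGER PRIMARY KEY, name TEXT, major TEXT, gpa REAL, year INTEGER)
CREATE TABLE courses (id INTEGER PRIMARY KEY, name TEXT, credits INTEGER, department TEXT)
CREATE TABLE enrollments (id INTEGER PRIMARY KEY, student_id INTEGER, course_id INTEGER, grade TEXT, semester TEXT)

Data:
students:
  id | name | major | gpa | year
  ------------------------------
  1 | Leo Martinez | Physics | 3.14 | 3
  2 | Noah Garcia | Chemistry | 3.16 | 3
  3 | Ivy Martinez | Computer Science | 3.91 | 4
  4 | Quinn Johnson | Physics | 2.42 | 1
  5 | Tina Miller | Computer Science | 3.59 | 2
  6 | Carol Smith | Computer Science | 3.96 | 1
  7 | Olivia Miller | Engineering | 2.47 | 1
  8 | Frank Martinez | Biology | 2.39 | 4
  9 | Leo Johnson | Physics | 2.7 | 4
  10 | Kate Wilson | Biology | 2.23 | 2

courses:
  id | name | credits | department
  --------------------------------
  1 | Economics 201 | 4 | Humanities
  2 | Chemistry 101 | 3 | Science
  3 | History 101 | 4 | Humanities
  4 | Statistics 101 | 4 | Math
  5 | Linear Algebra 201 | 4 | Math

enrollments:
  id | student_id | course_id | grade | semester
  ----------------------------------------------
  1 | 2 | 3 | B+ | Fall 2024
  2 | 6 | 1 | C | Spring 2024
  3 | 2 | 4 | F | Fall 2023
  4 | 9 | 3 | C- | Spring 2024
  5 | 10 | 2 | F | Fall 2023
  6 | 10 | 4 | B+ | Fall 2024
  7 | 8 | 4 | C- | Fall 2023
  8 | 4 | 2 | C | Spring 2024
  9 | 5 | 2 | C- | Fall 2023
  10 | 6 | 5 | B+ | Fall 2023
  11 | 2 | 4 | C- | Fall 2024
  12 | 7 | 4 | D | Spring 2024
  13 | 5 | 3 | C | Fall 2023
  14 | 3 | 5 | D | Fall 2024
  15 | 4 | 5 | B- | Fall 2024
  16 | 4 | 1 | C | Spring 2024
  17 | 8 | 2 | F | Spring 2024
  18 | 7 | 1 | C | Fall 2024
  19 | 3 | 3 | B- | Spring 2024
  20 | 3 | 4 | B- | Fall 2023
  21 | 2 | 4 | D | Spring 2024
SELECT name, gpa FROM students WHERE gpa BETWEEN 2.59 AND 3.57

Execution result:
name | gpa
Leo Martinez | 3.14
Noah Garcia | 3.16
Leo Johnson | 2.70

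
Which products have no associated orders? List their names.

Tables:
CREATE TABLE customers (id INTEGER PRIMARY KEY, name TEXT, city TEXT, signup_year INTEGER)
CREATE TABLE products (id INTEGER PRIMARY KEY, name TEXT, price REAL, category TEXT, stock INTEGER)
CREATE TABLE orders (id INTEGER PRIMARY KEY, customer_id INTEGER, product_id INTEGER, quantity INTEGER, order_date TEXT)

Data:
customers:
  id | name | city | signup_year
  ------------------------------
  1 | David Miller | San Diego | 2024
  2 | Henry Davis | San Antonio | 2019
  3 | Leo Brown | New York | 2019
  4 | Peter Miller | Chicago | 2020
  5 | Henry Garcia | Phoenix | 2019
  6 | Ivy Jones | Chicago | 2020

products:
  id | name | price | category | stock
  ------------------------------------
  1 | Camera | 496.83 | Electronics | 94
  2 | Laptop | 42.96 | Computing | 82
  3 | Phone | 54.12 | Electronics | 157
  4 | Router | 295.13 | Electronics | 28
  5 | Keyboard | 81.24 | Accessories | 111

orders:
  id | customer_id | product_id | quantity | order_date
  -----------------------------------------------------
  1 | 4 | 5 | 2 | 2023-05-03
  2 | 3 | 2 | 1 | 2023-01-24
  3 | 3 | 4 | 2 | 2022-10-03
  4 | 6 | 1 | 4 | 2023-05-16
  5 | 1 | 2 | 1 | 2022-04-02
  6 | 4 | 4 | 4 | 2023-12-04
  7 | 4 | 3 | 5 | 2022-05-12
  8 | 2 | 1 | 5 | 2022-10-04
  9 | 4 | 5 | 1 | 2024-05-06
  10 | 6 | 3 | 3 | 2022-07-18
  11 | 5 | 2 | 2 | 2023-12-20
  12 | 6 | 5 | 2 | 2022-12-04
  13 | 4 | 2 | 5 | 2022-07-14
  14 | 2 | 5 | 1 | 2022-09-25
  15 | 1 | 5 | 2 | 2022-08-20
SELECT p.name FROM products p LEFT JOIN orders c ON c.product_id = p.id WHERE c.id IS NULL

Execution result:
(no rows)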